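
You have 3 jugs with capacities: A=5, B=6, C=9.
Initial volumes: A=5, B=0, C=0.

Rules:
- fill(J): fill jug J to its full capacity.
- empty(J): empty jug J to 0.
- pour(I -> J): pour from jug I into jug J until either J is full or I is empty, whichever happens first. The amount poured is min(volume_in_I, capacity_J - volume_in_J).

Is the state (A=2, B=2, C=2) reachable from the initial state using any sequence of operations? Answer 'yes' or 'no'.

Answer: no

Derivation:
BFS explored all 260 reachable states.
Reachable set includes: (0,0,0), (0,0,1), (0,0,2), (0,0,3), (0,0,4), (0,0,5), (0,0,6), (0,0,7), (0,0,8), (0,0,9), (0,1,0), (0,1,1) ...
Target (A=2, B=2, C=2) not in reachable set → no.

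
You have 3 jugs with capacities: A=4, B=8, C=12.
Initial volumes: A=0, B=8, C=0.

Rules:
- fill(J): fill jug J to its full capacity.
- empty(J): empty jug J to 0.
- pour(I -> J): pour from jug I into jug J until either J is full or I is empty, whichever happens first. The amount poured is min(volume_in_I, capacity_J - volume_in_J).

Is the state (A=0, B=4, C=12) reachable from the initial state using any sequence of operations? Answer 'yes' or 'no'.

BFS from (A=0, B=8, C=0):
  1. fill(C) -> (A=0 B=8 C=12)
  2. pour(B -> A) -> (A=4 B=4 C=12)
  3. empty(A) -> (A=0 B=4 C=12)
Target reached → yes.

Answer: yes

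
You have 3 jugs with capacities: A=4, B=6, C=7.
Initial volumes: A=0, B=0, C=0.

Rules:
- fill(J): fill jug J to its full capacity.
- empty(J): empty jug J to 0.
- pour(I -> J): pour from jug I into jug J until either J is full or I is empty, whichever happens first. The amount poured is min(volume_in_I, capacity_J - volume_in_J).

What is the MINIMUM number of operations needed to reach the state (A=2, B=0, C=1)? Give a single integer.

BFS from (A=0, B=0, C=0). One shortest path:
  1. fill(C) -> (A=0 B=0 C=7)
  2. pour(C -> B) -> (A=0 B=6 C=1)
  3. pour(B -> A) -> (A=4 B=2 C=1)
  4. empty(A) -> (A=0 B=2 C=1)
  5. pour(B -> A) -> (A=2 B=0 C=1)
Reached target in 5 moves.

Answer: 5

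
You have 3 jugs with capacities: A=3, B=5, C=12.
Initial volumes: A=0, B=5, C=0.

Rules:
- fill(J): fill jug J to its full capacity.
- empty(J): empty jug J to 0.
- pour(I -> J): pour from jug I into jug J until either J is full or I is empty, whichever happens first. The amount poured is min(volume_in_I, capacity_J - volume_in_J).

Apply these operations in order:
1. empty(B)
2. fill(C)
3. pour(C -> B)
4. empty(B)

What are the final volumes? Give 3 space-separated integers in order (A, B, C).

Answer: 0 0 7

Derivation:
Step 1: empty(B) -> (A=0 B=0 C=0)
Step 2: fill(C) -> (A=0 B=0 C=12)
Step 3: pour(C -> B) -> (A=0 B=5 C=7)
Step 4: empty(B) -> (A=0 B=0 C=7)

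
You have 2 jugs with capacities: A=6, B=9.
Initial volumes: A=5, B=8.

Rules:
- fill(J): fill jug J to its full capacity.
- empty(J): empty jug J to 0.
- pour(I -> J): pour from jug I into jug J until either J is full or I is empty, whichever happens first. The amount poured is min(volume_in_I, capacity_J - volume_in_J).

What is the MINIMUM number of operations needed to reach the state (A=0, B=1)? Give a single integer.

Answer: 4

Derivation:
BFS from (A=5, B=8). One shortest path:
  1. pour(B -> A) -> (A=6 B=7)
  2. empty(A) -> (A=0 B=7)
  3. pour(B -> A) -> (A=6 B=1)
  4. empty(A) -> (A=0 B=1)
Reached target in 4 moves.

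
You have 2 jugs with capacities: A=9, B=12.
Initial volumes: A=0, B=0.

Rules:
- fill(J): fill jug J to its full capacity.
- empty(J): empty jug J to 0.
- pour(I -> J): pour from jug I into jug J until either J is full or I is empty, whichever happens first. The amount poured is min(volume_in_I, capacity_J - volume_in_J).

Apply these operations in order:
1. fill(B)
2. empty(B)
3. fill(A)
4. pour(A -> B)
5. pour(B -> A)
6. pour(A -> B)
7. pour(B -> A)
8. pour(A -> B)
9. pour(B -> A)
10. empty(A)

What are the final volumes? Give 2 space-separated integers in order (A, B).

Answer: 0 0

Derivation:
Step 1: fill(B) -> (A=0 B=12)
Step 2: empty(B) -> (A=0 B=0)
Step 3: fill(A) -> (A=9 B=0)
Step 4: pour(A -> B) -> (A=0 B=9)
Step 5: pour(B -> A) -> (A=9 B=0)
Step 6: pour(A -> B) -> (A=0 B=9)
Step 7: pour(B -> A) -> (A=9 B=0)
Step 8: pour(A -> B) -> (A=0 B=9)
Step 9: pour(B -> A) -> (A=9 B=0)
Step 10: empty(A) -> (A=0 B=0)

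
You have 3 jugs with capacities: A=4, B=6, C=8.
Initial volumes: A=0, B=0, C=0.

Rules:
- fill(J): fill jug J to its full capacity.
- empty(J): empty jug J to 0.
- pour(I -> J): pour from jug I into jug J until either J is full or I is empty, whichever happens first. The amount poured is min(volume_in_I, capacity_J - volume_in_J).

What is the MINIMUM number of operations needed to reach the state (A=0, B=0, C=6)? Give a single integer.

BFS from (A=0, B=0, C=0). One shortest path:
  1. fill(B) -> (A=0 B=6 C=0)
  2. pour(B -> C) -> (A=0 B=0 C=6)
Reached target in 2 moves.

Answer: 2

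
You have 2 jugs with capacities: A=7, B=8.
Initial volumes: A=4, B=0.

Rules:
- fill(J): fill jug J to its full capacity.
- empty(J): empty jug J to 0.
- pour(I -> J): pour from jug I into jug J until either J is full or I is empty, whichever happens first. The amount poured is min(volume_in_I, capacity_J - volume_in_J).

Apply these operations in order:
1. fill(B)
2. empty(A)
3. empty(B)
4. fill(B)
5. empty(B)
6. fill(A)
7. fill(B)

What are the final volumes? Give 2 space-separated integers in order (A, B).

Step 1: fill(B) -> (A=4 B=8)
Step 2: empty(A) -> (A=0 B=8)
Step 3: empty(B) -> (A=0 B=0)
Step 4: fill(B) -> (A=0 B=8)
Step 5: empty(B) -> (A=0 B=0)
Step 6: fill(A) -> (A=7 B=0)
Step 7: fill(B) -> (A=7 B=8)

Answer: 7 8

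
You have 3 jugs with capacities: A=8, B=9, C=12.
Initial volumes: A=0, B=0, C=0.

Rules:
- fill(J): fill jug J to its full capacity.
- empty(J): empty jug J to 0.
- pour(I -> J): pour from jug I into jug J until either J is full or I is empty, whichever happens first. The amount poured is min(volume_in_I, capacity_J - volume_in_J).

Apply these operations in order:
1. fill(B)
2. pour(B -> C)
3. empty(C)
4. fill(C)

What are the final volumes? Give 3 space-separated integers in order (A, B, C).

Step 1: fill(B) -> (A=0 B=9 C=0)
Step 2: pour(B -> C) -> (A=0 B=0 C=9)
Step 3: empty(C) -> (A=0 B=0 C=0)
Step 4: fill(C) -> (A=0 B=0 C=12)

Answer: 0 0 12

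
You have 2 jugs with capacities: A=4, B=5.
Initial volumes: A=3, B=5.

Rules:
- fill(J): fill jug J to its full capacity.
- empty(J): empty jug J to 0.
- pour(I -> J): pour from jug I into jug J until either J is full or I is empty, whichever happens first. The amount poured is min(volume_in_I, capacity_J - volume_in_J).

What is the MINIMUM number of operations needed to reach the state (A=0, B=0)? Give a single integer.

Answer: 2

Derivation:
BFS from (A=3, B=5). One shortest path:
  1. empty(A) -> (A=0 B=5)
  2. empty(B) -> (A=0 B=0)
Reached target in 2 moves.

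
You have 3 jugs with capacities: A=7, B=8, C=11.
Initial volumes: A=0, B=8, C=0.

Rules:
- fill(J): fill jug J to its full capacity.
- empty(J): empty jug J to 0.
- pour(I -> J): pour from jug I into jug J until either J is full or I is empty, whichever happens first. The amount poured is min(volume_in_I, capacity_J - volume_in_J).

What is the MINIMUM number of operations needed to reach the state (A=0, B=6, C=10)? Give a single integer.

BFS from (A=0, B=8, C=0). One shortest path:
  1. pour(B -> C) -> (A=0 B=0 C=8)
  2. fill(B) -> (A=0 B=8 C=8)
  3. pour(B -> C) -> (A=0 B=5 C=11)
  4. pour(B -> A) -> (A=5 B=0 C=11)
  5. pour(C -> B) -> (A=5 B=8 C=3)
  6. pour(B -> A) -> (A=7 B=6 C=3)
  7. pour(A -> C) -> (A=0 B=6 C=10)
Reached target in 7 moves.

Answer: 7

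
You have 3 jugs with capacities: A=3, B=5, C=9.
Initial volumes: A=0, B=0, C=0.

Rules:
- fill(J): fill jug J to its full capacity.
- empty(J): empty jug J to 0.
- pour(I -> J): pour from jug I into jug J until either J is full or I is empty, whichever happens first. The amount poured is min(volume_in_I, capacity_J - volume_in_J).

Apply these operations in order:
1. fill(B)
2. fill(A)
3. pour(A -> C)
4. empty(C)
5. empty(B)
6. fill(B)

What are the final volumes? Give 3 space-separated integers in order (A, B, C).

Step 1: fill(B) -> (A=0 B=5 C=0)
Step 2: fill(A) -> (A=3 B=5 C=0)
Step 3: pour(A -> C) -> (A=0 B=5 C=3)
Step 4: empty(C) -> (A=0 B=5 C=0)
Step 5: empty(B) -> (A=0 B=0 C=0)
Step 6: fill(B) -> (A=0 B=5 C=0)

Answer: 0 5 0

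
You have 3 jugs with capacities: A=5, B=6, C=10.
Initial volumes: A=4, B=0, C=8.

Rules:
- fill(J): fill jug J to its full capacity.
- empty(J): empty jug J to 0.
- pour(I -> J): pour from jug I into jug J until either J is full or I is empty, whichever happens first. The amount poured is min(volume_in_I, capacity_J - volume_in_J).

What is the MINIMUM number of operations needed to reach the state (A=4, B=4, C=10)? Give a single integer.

Answer: 2

Derivation:
BFS from (A=4, B=0, C=8). One shortest path:
  1. fill(B) -> (A=4 B=6 C=8)
  2. pour(B -> C) -> (A=4 B=4 C=10)
Reached target in 2 moves.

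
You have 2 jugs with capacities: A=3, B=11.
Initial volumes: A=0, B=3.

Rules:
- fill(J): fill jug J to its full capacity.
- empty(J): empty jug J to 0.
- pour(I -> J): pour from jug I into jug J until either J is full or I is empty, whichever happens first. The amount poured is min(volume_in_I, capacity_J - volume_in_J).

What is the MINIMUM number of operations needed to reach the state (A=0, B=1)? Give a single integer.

Answer: 8

Derivation:
BFS from (A=0, B=3). One shortest path:
  1. fill(A) -> (A=3 B=3)
  2. pour(A -> B) -> (A=0 B=6)
  3. fill(A) -> (A=3 B=6)
  4. pour(A -> B) -> (A=0 B=9)
  5. fill(A) -> (A=3 B=9)
  6. pour(A -> B) -> (A=1 B=11)
  7. empty(B) -> (A=1 B=0)
  8. pour(A -> B) -> (A=0 B=1)
Reached target in 8 moves.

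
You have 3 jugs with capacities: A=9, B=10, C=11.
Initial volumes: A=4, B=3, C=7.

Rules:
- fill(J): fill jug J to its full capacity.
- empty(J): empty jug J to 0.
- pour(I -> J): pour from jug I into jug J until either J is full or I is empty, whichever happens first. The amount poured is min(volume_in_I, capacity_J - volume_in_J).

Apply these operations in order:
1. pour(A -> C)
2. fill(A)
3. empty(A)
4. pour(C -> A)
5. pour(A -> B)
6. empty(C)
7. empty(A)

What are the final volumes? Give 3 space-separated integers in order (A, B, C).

Step 1: pour(A -> C) -> (A=0 B=3 C=11)
Step 2: fill(A) -> (A=9 B=3 C=11)
Step 3: empty(A) -> (A=0 B=3 C=11)
Step 4: pour(C -> A) -> (A=9 B=3 C=2)
Step 5: pour(A -> B) -> (A=2 B=10 C=2)
Step 6: empty(C) -> (A=2 B=10 C=0)
Step 7: empty(A) -> (A=0 B=10 C=0)

Answer: 0 10 0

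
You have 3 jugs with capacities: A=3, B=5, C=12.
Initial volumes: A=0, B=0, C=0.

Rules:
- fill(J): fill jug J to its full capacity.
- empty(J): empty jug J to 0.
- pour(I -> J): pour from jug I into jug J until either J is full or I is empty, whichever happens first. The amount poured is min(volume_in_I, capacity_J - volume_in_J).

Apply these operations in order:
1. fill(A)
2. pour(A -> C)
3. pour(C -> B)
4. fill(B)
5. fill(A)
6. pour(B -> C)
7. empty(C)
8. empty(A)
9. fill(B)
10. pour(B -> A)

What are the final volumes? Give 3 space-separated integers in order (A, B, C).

Step 1: fill(A) -> (A=3 B=0 C=0)
Step 2: pour(A -> C) -> (A=0 B=0 C=3)
Step 3: pour(C -> B) -> (A=0 B=3 C=0)
Step 4: fill(B) -> (A=0 B=5 C=0)
Step 5: fill(A) -> (A=3 B=5 C=0)
Step 6: pour(B -> C) -> (A=3 B=0 C=5)
Step 7: empty(C) -> (A=3 B=0 C=0)
Step 8: empty(A) -> (A=0 B=0 C=0)
Step 9: fill(B) -> (A=0 B=5 C=0)
Step 10: pour(B -> A) -> (A=3 B=2 C=0)

Answer: 3 2 0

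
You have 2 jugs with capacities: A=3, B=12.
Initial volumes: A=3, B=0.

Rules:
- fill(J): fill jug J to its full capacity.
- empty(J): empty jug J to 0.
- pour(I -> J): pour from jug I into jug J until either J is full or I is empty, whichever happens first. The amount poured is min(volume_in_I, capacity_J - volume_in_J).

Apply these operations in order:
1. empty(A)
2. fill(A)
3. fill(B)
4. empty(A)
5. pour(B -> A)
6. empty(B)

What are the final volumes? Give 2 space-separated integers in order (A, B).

Answer: 3 0

Derivation:
Step 1: empty(A) -> (A=0 B=0)
Step 2: fill(A) -> (A=3 B=0)
Step 3: fill(B) -> (A=3 B=12)
Step 4: empty(A) -> (A=0 B=12)
Step 5: pour(B -> A) -> (A=3 B=9)
Step 6: empty(B) -> (A=3 B=0)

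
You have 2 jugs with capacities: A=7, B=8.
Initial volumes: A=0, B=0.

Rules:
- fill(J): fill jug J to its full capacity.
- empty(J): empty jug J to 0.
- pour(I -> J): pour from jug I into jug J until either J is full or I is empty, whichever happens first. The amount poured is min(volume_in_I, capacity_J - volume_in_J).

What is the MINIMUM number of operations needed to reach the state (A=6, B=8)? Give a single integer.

Answer: 4

Derivation:
BFS from (A=0, B=0). One shortest path:
  1. fill(A) -> (A=7 B=0)
  2. pour(A -> B) -> (A=0 B=7)
  3. fill(A) -> (A=7 B=7)
  4. pour(A -> B) -> (A=6 B=8)
Reached target in 4 moves.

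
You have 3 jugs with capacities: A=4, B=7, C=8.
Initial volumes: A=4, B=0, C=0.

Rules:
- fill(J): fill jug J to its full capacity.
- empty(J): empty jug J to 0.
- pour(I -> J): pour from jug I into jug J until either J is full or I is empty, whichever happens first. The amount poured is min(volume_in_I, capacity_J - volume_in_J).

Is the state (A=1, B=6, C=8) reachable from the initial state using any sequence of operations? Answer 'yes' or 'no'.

BFS from (A=4, B=0, C=0):
  1. fill(B) -> (A=4 B=7 C=0)
  2. pour(B -> C) -> (A=4 B=0 C=7)
  3. pour(A -> B) -> (A=0 B=4 C=7)
  4. fill(A) -> (A=4 B=4 C=7)
  5. pour(A -> B) -> (A=1 B=7 C=7)
  6. pour(B -> C) -> (A=1 B=6 C=8)
Target reached → yes.

Answer: yes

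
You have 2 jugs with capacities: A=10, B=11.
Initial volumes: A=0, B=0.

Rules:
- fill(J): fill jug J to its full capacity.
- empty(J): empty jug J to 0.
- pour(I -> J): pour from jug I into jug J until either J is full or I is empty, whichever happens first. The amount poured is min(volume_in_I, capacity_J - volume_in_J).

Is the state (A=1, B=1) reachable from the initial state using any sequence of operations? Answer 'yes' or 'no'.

BFS explored all 42 reachable states.
Reachable set includes: (0,0), (0,1), (0,2), (0,3), (0,4), (0,5), (0,6), (0,7), (0,8), (0,9), (0,10), (0,11) ...
Target (A=1, B=1) not in reachable set → no.

Answer: no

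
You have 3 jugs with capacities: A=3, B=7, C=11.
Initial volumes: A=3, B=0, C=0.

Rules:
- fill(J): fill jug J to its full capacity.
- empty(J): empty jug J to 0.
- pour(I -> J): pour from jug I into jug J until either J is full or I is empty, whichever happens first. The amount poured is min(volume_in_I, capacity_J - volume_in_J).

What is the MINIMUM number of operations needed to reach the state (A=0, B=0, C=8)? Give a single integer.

BFS from (A=3, B=0, C=0). One shortest path:
  1. empty(A) -> (A=0 B=0 C=0)
  2. fill(C) -> (A=0 B=0 C=11)
  3. pour(C -> A) -> (A=3 B=0 C=8)
  4. empty(A) -> (A=0 B=0 C=8)
Reached target in 4 moves.

Answer: 4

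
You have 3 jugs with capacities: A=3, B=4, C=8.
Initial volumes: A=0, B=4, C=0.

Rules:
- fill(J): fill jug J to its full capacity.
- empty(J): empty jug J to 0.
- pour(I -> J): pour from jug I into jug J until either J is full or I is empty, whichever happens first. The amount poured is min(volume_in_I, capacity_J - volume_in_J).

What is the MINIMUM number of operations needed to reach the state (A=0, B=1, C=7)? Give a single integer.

Answer: 4

Derivation:
BFS from (A=0, B=4, C=0). One shortest path:
  1. pour(B -> C) -> (A=0 B=0 C=4)
  2. fill(B) -> (A=0 B=4 C=4)
  3. pour(B -> A) -> (A=3 B=1 C=4)
  4. pour(A -> C) -> (A=0 B=1 C=7)
Reached target in 4 moves.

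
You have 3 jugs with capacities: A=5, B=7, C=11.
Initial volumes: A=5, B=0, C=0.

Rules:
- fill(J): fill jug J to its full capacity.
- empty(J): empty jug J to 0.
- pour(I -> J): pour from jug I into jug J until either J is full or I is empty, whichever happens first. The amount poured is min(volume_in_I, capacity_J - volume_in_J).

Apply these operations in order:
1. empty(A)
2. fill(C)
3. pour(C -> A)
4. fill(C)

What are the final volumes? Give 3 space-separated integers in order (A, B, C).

Step 1: empty(A) -> (A=0 B=0 C=0)
Step 2: fill(C) -> (A=0 B=0 C=11)
Step 3: pour(C -> A) -> (A=5 B=0 C=6)
Step 4: fill(C) -> (A=5 B=0 C=11)

Answer: 5 0 11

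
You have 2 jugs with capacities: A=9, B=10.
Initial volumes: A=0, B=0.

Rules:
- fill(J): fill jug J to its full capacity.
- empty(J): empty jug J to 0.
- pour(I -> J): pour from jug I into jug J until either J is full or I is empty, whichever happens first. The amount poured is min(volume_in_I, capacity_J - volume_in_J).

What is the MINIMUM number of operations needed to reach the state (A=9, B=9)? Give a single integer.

BFS from (A=0, B=0). One shortest path:
  1. fill(A) -> (A=9 B=0)
  2. pour(A -> B) -> (A=0 B=9)
  3. fill(A) -> (A=9 B=9)
Reached target in 3 moves.

Answer: 3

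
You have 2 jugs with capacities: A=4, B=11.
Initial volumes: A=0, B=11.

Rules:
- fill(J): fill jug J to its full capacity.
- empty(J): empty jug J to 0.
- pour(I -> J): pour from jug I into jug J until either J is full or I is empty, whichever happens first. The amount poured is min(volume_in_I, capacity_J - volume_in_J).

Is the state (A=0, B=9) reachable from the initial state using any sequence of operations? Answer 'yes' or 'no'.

BFS from (A=0, B=11):
  1. fill(A) -> (A=4 B=11)
  2. empty(B) -> (A=4 B=0)
  3. pour(A -> B) -> (A=0 B=4)
  4. fill(A) -> (A=4 B=4)
  5. pour(A -> B) -> (A=0 B=8)
  6. fill(A) -> (A=4 B=8)
  7. pour(A -> B) -> (A=1 B=11)
  8. empty(B) -> (A=1 B=0)
  9. pour(A -> B) -> (A=0 B=1)
  10. fill(A) -> (A=4 B=1)
  11. pour(A -> B) -> (A=0 B=5)
  12. fill(A) -> (A=4 B=5)
  13. pour(A -> B) -> (A=0 B=9)
Target reached → yes.

Answer: yes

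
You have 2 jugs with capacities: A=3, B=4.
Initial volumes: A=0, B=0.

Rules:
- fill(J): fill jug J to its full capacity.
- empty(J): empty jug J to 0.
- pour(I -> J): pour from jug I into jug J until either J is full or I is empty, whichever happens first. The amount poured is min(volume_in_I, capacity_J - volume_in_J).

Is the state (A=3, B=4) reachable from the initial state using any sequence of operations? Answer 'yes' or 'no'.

Answer: yes

Derivation:
BFS from (A=0, B=0):
  1. fill(A) -> (A=3 B=0)
  2. fill(B) -> (A=3 B=4)
Target reached → yes.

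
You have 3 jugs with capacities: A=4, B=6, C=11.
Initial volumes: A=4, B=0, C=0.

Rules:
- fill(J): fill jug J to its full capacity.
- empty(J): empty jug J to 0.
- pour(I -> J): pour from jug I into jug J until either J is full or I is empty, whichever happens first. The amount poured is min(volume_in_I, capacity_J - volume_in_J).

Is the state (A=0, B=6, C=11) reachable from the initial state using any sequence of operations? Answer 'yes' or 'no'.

BFS from (A=4, B=0, C=0):
  1. empty(A) -> (A=0 B=0 C=0)
  2. fill(B) -> (A=0 B=6 C=0)
  3. fill(C) -> (A=0 B=6 C=11)
Target reached → yes.

Answer: yes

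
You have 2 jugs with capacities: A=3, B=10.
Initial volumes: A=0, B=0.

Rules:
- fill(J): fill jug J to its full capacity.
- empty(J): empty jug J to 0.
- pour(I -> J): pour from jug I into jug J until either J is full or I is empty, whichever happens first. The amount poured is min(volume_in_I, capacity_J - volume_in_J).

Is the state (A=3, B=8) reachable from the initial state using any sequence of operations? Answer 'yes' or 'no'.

Answer: yes

Derivation:
BFS from (A=0, B=0):
  1. fill(B) -> (A=0 B=10)
  2. pour(B -> A) -> (A=3 B=7)
  3. empty(A) -> (A=0 B=7)
  4. pour(B -> A) -> (A=3 B=4)
  5. empty(A) -> (A=0 B=4)
  6. pour(B -> A) -> (A=3 B=1)
  7. empty(A) -> (A=0 B=1)
  8. pour(B -> A) -> (A=1 B=0)
  9. fill(B) -> (A=1 B=10)
  10. pour(B -> A) -> (A=3 B=8)
Target reached → yes.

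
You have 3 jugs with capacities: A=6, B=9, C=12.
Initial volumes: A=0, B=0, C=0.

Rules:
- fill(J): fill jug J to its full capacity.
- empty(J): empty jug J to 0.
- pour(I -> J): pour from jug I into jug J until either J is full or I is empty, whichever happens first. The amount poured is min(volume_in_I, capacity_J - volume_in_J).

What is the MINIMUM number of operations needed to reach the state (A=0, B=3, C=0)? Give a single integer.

Answer: 3

Derivation:
BFS from (A=0, B=0, C=0). One shortest path:
  1. fill(B) -> (A=0 B=9 C=0)
  2. pour(B -> A) -> (A=6 B=3 C=0)
  3. empty(A) -> (A=0 B=3 C=0)
Reached target in 3 moves.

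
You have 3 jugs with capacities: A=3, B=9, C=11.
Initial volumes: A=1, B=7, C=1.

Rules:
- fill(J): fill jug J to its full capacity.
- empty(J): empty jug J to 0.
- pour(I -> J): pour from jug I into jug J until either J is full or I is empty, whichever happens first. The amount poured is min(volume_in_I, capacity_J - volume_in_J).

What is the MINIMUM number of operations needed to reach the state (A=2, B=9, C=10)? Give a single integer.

Answer: 5

Derivation:
BFS from (A=1, B=7, C=1). One shortest path:
  1. pour(A -> B) -> (A=0 B=8 C=1)
  2. fill(A) -> (A=3 B=8 C=1)
  3. pour(A -> B) -> (A=2 B=9 C=1)
  4. pour(B -> C) -> (A=2 B=0 C=10)
  5. fill(B) -> (A=2 B=9 C=10)
Reached target in 5 moves.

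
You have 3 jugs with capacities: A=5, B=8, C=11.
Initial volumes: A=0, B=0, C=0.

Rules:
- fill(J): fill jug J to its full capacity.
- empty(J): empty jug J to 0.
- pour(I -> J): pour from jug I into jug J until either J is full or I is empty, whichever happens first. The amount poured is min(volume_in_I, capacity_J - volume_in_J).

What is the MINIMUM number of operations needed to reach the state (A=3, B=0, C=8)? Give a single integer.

BFS from (A=0, B=0, C=0). One shortest path:
  1. fill(C) -> (A=0 B=0 C=11)
  2. pour(C -> B) -> (A=0 B=8 C=3)
  3. pour(C -> A) -> (A=3 B=8 C=0)
  4. pour(B -> C) -> (A=3 B=0 C=8)
Reached target in 4 moves.

Answer: 4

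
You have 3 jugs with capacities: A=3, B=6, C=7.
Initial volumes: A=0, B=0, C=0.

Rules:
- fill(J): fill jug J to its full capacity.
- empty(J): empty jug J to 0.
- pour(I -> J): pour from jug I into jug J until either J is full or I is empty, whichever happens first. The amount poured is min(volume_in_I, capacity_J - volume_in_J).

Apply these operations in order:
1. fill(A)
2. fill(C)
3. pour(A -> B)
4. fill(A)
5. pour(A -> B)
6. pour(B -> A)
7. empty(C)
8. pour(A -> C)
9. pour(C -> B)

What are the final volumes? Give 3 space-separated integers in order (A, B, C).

Step 1: fill(A) -> (A=3 B=0 C=0)
Step 2: fill(C) -> (A=3 B=0 C=7)
Step 3: pour(A -> B) -> (A=0 B=3 C=7)
Step 4: fill(A) -> (A=3 B=3 C=7)
Step 5: pour(A -> B) -> (A=0 B=6 C=7)
Step 6: pour(B -> A) -> (A=3 B=3 C=7)
Step 7: empty(C) -> (A=3 B=3 C=0)
Step 8: pour(A -> C) -> (A=0 B=3 C=3)
Step 9: pour(C -> B) -> (A=0 B=6 C=0)

Answer: 0 6 0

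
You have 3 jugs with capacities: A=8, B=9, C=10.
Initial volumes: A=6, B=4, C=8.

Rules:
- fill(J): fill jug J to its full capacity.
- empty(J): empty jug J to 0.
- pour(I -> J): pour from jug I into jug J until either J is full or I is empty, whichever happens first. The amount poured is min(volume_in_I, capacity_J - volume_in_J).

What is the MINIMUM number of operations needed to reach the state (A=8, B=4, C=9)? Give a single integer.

Answer: 6

Derivation:
BFS from (A=6, B=4, C=8). One shortest path:
  1. fill(A) -> (A=8 B=4 C=8)
  2. empty(C) -> (A=8 B=4 C=0)
  3. pour(A -> B) -> (A=3 B=9 C=0)
  4. pour(B -> C) -> (A=3 B=0 C=9)
  5. fill(B) -> (A=3 B=9 C=9)
  6. pour(B -> A) -> (A=8 B=4 C=9)
Reached target in 6 moves.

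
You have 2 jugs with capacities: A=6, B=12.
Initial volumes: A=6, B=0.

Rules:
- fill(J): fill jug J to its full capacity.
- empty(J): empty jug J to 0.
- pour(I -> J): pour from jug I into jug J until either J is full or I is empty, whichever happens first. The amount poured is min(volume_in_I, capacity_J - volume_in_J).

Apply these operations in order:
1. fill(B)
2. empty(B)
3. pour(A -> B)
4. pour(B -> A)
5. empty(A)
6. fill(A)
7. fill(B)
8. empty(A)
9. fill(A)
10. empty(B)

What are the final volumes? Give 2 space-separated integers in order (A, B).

Answer: 6 0

Derivation:
Step 1: fill(B) -> (A=6 B=12)
Step 2: empty(B) -> (A=6 B=0)
Step 3: pour(A -> B) -> (A=0 B=6)
Step 4: pour(B -> A) -> (A=6 B=0)
Step 5: empty(A) -> (A=0 B=0)
Step 6: fill(A) -> (A=6 B=0)
Step 7: fill(B) -> (A=6 B=12)
Step 8: empty(A) -> (A=0 B=12)
Step 9: fill(A) -> (A=6 B=12)
Step 10: empty(B) -> (A=6 B=0)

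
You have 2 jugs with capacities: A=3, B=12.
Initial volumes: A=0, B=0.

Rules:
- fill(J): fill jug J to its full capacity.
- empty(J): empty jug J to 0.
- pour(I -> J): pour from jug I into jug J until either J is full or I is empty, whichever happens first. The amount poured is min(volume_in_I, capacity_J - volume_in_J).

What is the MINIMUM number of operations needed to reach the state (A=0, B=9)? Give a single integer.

BFS from (A=0, B=0). One shortest path:
  1. fill(B) -> (A=0 B=12)
  2. pour(B -> A) -> (A=3 B=9)
  3. empty(A) -> (A=0 B=9)
Reached target in 3 moves.

Answer: 3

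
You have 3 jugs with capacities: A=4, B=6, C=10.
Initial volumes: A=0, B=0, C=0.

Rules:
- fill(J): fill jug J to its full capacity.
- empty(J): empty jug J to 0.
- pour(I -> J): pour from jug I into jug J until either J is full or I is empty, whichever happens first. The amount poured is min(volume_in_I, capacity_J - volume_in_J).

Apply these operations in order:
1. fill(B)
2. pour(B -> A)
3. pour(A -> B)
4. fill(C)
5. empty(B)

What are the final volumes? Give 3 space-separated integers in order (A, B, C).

Step 1: fill(B) -> (A=0 B=6 C=0)
Step 2: pour(B -> A) -> (A=4 B=2 C=0)
Step 3: pour(A -> B) -> (A=0 B=6 C=0)
Step 4: fill(C) -> (A=0 B=6 C=10)
Step 5: empty(B) -> (A=0 B=0 C=10)

Answer: 0 0 10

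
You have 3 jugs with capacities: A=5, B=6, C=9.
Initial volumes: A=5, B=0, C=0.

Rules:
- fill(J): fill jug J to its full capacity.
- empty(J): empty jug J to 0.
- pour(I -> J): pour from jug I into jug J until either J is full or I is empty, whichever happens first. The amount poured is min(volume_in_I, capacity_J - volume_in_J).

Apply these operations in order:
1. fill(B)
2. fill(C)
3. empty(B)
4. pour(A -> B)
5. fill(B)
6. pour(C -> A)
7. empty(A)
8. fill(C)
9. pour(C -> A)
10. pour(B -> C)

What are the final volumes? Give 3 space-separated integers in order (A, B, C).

Answer: 5 1 9

Derivation:
Step 1: fill(B) -> (A=5 B=6 C=0)
Step 2: fill(C) -> (A=5 B=6 C=9)
Step 3: empty(B) -> (A=5 B=0 C=9)
Step 4: pour(A -> B) -> (A=0 B=5 C=9)
Step 5: fill(B) -> (A=0 B=6 C=9)
Step 6: pour(C -> A) -> (A=5 B=6 C=4)
Step 7: empty(A) -> (A=0 B=6 C=4)
Step 8: fill(C) -> (A=0 B=6 C=9)
Step 9: pour(C -> A) -> (A=5 B=6 C=4)
Step 10: pour(B -> C) -> (A=5 B=1 C=9)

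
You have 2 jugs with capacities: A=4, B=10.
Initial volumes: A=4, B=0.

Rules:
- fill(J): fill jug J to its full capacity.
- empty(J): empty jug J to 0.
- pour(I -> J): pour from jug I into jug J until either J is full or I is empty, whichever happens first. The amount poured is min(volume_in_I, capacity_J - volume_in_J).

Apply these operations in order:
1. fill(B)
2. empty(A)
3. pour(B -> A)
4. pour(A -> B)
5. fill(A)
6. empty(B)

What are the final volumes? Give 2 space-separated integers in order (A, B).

Answer: 4 0

Derivation:
Step 1: fill(B) -> (A=4 B=10)
Step 2: empty(A) -> (A=0 B=10)
Step 3: pour(B -> A) -> (A=4 B=6)
Step 4: pour(A -> B) -> (A=0 B=10)
Step 5: fill(A) -> (A=4 B=10)
Step 6: empty(B) -> (A=4 B=0)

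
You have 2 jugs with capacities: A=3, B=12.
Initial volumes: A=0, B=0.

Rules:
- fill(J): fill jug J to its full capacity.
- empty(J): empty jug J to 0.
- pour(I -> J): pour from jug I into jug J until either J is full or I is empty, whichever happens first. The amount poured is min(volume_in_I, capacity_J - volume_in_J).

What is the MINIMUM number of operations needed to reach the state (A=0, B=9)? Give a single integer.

Answer: 3

Derivation:
BFS from (A=0, B=0). One shortest path:
  1. fill(B) -> (A=0 B=12)
  2. pour(B -> A) -> (A=3 B=9)
  3. empty(A) -> (A=0 B=9)
Reached target in 3 moves.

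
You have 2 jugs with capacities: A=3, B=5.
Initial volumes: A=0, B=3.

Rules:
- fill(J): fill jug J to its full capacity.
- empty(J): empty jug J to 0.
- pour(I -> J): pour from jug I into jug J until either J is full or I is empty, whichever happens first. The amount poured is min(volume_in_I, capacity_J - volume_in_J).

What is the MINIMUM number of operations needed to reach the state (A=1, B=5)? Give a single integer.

Answer: 2

Derivation:
BFS from (A=0, B=3). One shortest path:
  1. fill(A) -> (A=3 B=3)
  2. pour(A -> B) -> (A=1 B=5)
Reached target in 2 moves.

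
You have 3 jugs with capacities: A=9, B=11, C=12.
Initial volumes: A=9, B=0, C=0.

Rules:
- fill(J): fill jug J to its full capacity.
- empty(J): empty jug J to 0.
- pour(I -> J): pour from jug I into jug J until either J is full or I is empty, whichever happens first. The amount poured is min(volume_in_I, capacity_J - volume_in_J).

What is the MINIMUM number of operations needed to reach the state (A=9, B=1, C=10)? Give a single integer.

Answer: 7

Derivation:
BFS from (A=9, B=0, C=0). One shortest path:
  1. fill(B) -> (A=9 B=11 C=0)
  2. pour(B -> C) -> (A=9 B=0 C=11)
  3. pour(A -> B) -> (A=0 B=9 C=11)
  4. pour(C -> A) -> (A=9 B=9 C=2)
  5. pour(A -> B) -> (A=7 B=11 C=2)
  6. pour(B -> C) -> (A=7 B=1 C=12)
  7. pour(C -> A) -> (A=9 B=1 C=10)
Reached target in 7 moves.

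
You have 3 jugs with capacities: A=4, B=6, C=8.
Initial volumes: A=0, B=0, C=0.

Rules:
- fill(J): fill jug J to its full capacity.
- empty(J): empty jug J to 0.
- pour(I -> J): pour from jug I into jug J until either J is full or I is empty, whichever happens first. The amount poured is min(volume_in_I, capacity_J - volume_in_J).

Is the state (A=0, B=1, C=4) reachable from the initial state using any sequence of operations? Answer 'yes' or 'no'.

BFS explored all 54 reachable states.
Reachable set includes: (0,0,0), (0,0,2), (0,0,4), (0,0,6), (0,0,8), (0,2,0), (0,2,2), (0,2,4), (0,2,6), (0,2,8), (0,4,0), (0,4,2) ...
Target (A=0, B=1, C=4) not in reachable set → no.

Answer: no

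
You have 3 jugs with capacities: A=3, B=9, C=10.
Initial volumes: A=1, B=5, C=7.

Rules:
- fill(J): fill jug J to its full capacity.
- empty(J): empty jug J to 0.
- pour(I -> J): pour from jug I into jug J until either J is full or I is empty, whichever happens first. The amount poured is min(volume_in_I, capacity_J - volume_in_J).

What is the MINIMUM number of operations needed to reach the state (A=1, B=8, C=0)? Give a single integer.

Answer: 5

Derivation:
BFS from (A=1, B=5, C=7). One shortest path:
  1. empty(C) -> (A=1 B=5 C=0)
  2. pour(A -> C) -> (A=0 B=5 C=1)
  3. fill(A) -> (A=3 B=5 C=1)
  4. pour(A -> B) -> (A=0 B=8 C=1)
  5. pour(C -> A) -> (A=1 B=8 C=0)
Reached target in 5 moves.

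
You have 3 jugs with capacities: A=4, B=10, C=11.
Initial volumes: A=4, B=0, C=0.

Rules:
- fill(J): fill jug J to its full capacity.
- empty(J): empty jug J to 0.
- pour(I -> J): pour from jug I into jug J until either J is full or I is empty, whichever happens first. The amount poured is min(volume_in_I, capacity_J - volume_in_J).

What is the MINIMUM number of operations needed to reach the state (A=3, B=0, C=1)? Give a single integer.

Answer: 5

Derivation:
BFS from (A=4, B=0, C=0). One shortest path:
  1. fill(B) -> (A=4 B=10 C=0)
  2. pour(B -> C) -> (A=4 B=0 C=10)
  3. pour(A -> C) -> (A=3 B=0 C=11)
  4. pour(C -> B) -> (A=3 B=10 C=1)
  5. empty(B) -> (A=3 B=0 C=1)
Reached target in 5 moves.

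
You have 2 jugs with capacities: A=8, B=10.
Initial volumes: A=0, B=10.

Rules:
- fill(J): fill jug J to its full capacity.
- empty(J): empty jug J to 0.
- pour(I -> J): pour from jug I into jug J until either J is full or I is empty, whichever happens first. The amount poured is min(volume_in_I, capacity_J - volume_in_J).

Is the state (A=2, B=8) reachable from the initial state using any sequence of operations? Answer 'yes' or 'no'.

Answer: no

Derivation:
BFS explored all 18 reachable states.
Reachable set includes: (0,0), (0,2), (0,4), (0,6), (0,8), (0,10), (2,0), (2,10), (4,0), (4,10), (6,0), (6,10) ...
Target (A=2, B=8) not in reachable set → no.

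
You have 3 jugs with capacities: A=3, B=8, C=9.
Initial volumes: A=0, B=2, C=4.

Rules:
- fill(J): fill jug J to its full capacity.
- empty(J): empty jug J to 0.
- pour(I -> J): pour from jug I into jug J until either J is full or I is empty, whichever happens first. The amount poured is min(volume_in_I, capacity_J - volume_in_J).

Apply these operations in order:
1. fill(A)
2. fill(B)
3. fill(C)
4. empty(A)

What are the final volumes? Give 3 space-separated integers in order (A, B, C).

Step 1: fill(A) -> (A=3 B=2 C=4)
Step 2: fill(B) -> (A=3 B=8 C=4)
Step 3: fill(C) -> (A=3 B=8 C=9)
Step 4: empty(A) -> (A=0 B=8 C=9)

Answer: 0 8 9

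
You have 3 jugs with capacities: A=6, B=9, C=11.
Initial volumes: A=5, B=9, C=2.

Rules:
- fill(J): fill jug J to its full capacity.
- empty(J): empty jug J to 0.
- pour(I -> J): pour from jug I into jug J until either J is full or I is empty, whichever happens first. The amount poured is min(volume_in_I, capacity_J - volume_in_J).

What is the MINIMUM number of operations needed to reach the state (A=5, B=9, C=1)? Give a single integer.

BFS from (A=5, B=9, C=2). One shortest path:
  1. pour(B -> A) -> (A=6 B=8 C=2)
  2. empty(A) -> (A=0 B=8 C=2)
  3. pour(C -> A) -> (A=2 B=8 C=0)
  4. fill(C) -> (A=2 B=8 C=11)
  5. pour(C -> A) -> (A=6 B=8 C=7)
  6. empty(A) -> (A=0 B=8 C=7)
  7. pour(C -> A) -> (A=6 B=8 C=1)
  8. pour(A -> B) -> (A=5 B=9 C=1)
Reached target in 8 moves.

Answer: 8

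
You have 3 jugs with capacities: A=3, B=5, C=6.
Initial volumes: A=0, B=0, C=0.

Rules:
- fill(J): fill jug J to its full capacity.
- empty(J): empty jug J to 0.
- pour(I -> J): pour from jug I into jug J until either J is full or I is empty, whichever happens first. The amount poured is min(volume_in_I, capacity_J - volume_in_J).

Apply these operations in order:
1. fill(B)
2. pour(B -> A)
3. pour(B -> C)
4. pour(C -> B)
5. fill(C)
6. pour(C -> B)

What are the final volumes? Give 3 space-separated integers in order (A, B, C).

Answer: 3 5 3

Derivation:
Step 1: fill(B) -> (A=0 B=5 C=0)
Step 2: pour(B -> A) -> (A=3 B=2 C=0)
Step 3: pour(B -> C) -> (A=3 B=0 C=2)
Step 4: pour(C -> B) -> (A=3 B=2 C=0)
Step 5: fill(C) -> (A=3 B=2 C=6)
Step 6: pour(C -> B) -> (A=3 B=5 C=3)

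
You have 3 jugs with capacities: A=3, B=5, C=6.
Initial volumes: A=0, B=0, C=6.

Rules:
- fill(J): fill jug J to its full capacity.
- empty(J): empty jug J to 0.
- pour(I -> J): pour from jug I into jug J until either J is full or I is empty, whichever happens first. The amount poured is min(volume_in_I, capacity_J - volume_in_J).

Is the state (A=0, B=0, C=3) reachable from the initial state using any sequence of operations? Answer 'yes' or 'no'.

BFS from (A=0, B=0, C=6):
  1. pour(C -> A) -> (A=3 B=0 C=3)
  2. empty(A) -> (A=0 B=0 C=3)
Target reached → yes.

Answer: yes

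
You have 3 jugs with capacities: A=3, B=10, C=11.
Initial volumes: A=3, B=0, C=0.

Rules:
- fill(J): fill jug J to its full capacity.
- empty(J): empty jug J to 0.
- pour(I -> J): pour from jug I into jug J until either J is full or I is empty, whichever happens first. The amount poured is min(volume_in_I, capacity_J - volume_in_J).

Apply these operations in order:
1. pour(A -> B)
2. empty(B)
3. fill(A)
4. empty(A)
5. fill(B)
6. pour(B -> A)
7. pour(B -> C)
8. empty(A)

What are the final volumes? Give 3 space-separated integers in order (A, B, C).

Answer: 0 0 7

Derivation:
Step 1: pour(A -> B) -> (A=0 B=3 C=0)
Step 2: empty(B) -> (A=0 B=0 C=0)
Step 3: fill(A) -> (A=3 B=0 C=0)
Step 4: empty(A) -> (A=0 B=0 C=0)
Step 5: fill(B) -> (A=0 B=10 C=0)
Step 6: pour(B -> A) -> (A=3 B=7 C=0)
Step 7: pour(B -> C) -> (A=3 B=0 C=7)
Step 8: empty(A) -> (A=0 B=0 C=7)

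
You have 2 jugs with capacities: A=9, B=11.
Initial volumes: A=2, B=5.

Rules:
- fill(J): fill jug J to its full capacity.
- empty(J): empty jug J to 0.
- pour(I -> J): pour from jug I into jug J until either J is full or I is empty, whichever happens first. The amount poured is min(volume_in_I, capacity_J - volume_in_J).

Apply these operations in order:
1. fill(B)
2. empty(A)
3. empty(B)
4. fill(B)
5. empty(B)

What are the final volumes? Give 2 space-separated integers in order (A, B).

Step 1: fill(B) -> (A=2 B=11)
Step 2: empty(A) -> (A=0 B=11)
Step 3: empty(B) -> (A=0 B=0)
Step 4: fill(B) -> (A=0 B=11)
Step 5: empty(B) -> (A=0 B=0)

Answer: 0 0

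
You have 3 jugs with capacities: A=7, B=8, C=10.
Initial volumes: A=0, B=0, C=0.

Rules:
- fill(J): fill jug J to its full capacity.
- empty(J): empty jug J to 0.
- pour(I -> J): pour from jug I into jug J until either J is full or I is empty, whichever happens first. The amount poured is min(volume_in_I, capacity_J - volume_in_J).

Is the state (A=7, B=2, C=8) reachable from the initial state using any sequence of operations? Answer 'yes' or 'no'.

Answer: yes

Derivation:
BFS from (A=0, B=0, C=0):
  1. fill(C) -> (A=0 B=0 C=10)
  2. pour(C -> B) -> (A=0 B=8 C=2)
  3. pour(C -> A) -> (A=2 B=8 C=0)
  4. pour(B -> C) -> (A=2 B=0 C=8)
  5. pour(A -> B) -> (A=0 B=2 C=8)
  6. fill(A) -> (A=7 B=2 C=8)
Target reached → yes.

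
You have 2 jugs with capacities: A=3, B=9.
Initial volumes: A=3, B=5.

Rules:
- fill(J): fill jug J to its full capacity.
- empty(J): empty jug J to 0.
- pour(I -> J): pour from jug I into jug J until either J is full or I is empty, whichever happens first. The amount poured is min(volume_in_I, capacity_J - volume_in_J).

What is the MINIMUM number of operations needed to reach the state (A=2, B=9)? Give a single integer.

BFS from (A=3, B=5). One shortest path:
  1. pour(A -> B) -> (A=0 B=8)
  2. fill(A) -> (A=3 B=8)
  3. pour(A -> B) -> (A=2 B=9)
Reached target in 3 moves.

Answer: 3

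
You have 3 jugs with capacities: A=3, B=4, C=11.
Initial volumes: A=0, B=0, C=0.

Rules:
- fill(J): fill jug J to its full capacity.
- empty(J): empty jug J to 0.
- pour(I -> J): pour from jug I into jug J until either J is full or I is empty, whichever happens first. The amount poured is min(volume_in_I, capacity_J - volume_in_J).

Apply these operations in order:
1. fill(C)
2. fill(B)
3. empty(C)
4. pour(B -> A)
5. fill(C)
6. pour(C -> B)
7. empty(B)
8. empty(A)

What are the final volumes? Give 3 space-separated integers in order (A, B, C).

Answer: 0 0 8

Derivation:
Step 1: fill(C) -> (A=0 B=0 C=11)
Step 2: fill(B) -> (A=0 B=4 C=11)
Step 3: empty(C) -> (A=0 B=4 C=0)
Step 4: pour(B -> A) -> (A=3 B=1 C=0)
Step 5: fill(C) -> (A=3 B=1 C=11)
Step 6: pour(C -> B) -> (A=3 B=4 C=8)
Step 7: empty(B) -> (A=3 B=0 C=8)
Step 8: empty(A) -> (A=0 B=0 C=8)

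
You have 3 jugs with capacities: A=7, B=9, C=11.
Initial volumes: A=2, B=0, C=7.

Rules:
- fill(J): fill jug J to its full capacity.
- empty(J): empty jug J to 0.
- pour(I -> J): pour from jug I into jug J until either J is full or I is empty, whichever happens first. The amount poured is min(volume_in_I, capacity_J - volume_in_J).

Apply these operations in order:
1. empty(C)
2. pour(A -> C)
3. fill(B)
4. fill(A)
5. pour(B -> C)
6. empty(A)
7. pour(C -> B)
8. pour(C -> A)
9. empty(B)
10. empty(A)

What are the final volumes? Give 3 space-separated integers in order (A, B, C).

Answer: 0 0 0

Derivation:
Step 1: empty(C) -> (A=2 B=0 C=0)
Step 2: pour(A -> C) -> (A=0 B=0 C=2)
Step 3: fill(B) -> (A=0 B=9 C=2)
Step 4: fill(A) -> (A=7 B=9 C=2)
Step 5: pour(B -> C) -> (A=7 B=0 C=11)
Step 6: empty(A) -> (A=0 B=0 C=11)
Step 7: pour(C -> B) -> (A=0 B=9 C=2)
Step 8: pour(C -> A) -> (A=2 B=9 C=0)
Step 9: empty(B) -> (A=2 B=0 C=0)
Step 10: empty(A) -> (A=0 B=0 C=0)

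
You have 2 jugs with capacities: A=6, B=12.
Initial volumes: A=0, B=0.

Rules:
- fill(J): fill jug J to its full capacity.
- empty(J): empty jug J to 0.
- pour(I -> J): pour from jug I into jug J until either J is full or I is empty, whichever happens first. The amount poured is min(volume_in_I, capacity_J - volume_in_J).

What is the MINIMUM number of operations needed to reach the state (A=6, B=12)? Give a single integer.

BFS from (A=0, B=0). One shortest path:
  1. fill(A) -> (A=6 B=0)
  2. fill(B) -> (A=6 B=12)
Reached target in 2 moves.

Answer: 2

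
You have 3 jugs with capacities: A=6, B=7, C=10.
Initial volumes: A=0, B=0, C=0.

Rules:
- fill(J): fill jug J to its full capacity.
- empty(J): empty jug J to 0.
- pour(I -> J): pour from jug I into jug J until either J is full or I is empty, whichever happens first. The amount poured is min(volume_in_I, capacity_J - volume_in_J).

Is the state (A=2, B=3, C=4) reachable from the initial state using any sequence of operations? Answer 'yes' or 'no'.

Answer: no

Derivation:
BFS explored all 346 reachable states.
Reachable set includes: (0,0,0), (0,0,1), (0,0,2), (0,0,3), (0,0,4), (0,0,5), (0,0,6), (0,0,7), (0,0,8), (0,0,9), (0,0,10), (0,1,0) ...
Target (A=2, B=3, C=4) not in reachable set → no.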